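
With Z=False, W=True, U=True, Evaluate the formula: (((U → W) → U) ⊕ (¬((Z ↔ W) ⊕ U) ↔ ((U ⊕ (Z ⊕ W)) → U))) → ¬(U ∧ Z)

U → W = True → True = True
(U → W) → U = True → True = True
Z ↔ W = False ↔ True = False
(Z ↔ W) ⊕ U = False ⊕ True = True
¬((Z ↔ W) ⊕ U) = ¬True = False
Z ⊕ W = False ⊕ True = True
U ⊕ (Z ⊕ W) = True ⊕ True = False
(U ⊕ (Z ⊕ W)) → U = False → True = True
¬((Z ↔ W) ⊕ U) ↔ ((U ⊕ (Z ⊕ W)) → U) = False ↔ True = False
((U → W) → U) ⊕ (¬((Z ↔ W) ⊕ U) ↔ ((U ⊕ (Z ⊕ W)) → U)) = True ⊕ False = True
U ∧ Z = True ∧ False = False
¬(U ∧ Z) = ¬False = True
(((U → W) → U) ⊕ (¬((Z ↔ W) ⊕ U) ↔ ((U ⊕ (Z ⊕ W)) → U))) → ¬(U ∧ Z) = True → True = True

True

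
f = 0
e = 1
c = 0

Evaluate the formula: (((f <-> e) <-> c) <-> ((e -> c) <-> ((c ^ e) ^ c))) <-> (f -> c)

0

Substituting f=0, e=1, c=0:
f <-> e = 0 <-> 1 = 0
(f <-> e) <-> c = 0 <-> 0 = 1
e -> c = 1 -> 0 = 0
c ^ e = 0 ^ 1 = 1
(c ^ e) ^ c = 1 ^ 0 = 1
(e -> c) <-> ((c ^ e) ^ c) = 0 <-> 1 = 0
((f <-> e) <-> c) <-> ((e -> c) <-> ((c ^ e) ^ c)) = 1 <-> 0 = 0
f -> c = 0 -> 0 = 1
(((f <-> e) <-> c) <-> ((e -> c) <-> ((c ^ e) ^ c))) <-> (f -> c) = 0 <-> 1 = 0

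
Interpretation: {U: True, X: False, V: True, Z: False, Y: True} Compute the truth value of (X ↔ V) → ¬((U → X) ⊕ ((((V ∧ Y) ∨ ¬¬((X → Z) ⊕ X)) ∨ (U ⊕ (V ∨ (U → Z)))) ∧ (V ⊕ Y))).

True

X ↔ V = False ↔ True = False
U → X = True → False = False
V ∧ Y = True ∧ True = True
X → Z = False → False = True
(X → Z) ⊕ X = True ⊕ False = True
¬((X → Z) ⊕ X) = ¬True = False
¬¬((X → Z) ⊕ X) = ¬False = True
(V ∧ Y) ∨ ¬¬((X → Z) ⊕ X) = True ∨ True = True
U → Z = True → False = False
V ∨ (U → Z) = True ∨ False = True
U ⊕ (V ∨ (U → Z)) = True ⊕ True = False
((V ∧ Y) ∨ ¬¬((X → Z) ⊕ X)) ∨ (U ⊕ (V ∨ (U → Z))) = True ∨ False = True
V ⊕ Y = True ⊕ True = False
(((V ∧ Y) ∨ ¬¬((X → Z) ⊕ X)) ∨ (U ⊕ (V ∨ (U → Z)))) ∧ (V ⊕ Y) = True ∧ False = False
(U → X) ⊕ ((((V ∧ Y) ∨ ¬¬((X → Z) ⊕ X)) ∨ (U ⊕ (V ∨ (U → Z)))) ∧ (V ⊕ Y)) = False ⊕ False = False
¬((U → X) ⊕ ((((V ∧ Y) ∨ ¬¬((X → Z) ⊕ X)) ∨ (U ⊕ (V ∨ (U → Z)))) ∧ (V ⊕ Y))) = ¬False = True
(X ↔ V) → ¬((U → X) ⊕ ((((V ∧ Y) ∨ ¬¬((X → Z) ⊕ X)) ∨ (U ⊕ (V ∨ (U → Z)))) ∧ (V ⊕ Y))) = False → True = True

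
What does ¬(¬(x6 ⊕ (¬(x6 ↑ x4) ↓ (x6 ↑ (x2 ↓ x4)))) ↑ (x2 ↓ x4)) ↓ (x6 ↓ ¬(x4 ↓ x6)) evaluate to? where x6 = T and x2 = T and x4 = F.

T

x6 ↑ x4 = T ↑ F = T
¬(x6 ↑ x4) = ¬T = F
x2 ↓ x4 = T ↓ F = F
x6 ↑ (x2 ↓ x4) = T ↑ F = T
¬(x6 ↑ x4) ↓ (x6 ↑ (x2 ↓ x4)) = F ↓ T = F
x6 ⊕ (¬(x6 ↑ x4) ↓ (x6 ↑ (x2 ↓ x4))) = T ⊕ F = T
¬(x6 ⊕ (¬(x6 ↑ x4) ↓ (x6 ↑ (x2 ↓ x4)))) = ¬T = F
x2 ↓ x4 = T ↓ F = F
¬(x6 ⊕ (¬(x6 ↑ x4) ↓ (x6 ↑ (x2 ↓ x4)))) ↑ (x2 ↓ x4) = F ↑ F = T
¬(¬(x6 ⊕ (¬(x6 ↑ x4) ↓ (x6 ↑ (x2 ↓ x4)))) ↑ (x2 ↓ x4)) = ¬T = F
x4 ↓ x6 = F ↓ T = F
¬(x4 ↓ x6) = ¬F = T
x6 ↓ ¬(x4 ↓ x6) = T ↓ T = F
¬(¬(x6 ⊕ (¬(x6 ↑ x4) ↓ (x6 ↑ (x2 ↓ x4)))) ↑ (x2 ↓ x4)) ↓ (x6 ↓ ¬(x4 ↓ x6)) = F ↓ F = T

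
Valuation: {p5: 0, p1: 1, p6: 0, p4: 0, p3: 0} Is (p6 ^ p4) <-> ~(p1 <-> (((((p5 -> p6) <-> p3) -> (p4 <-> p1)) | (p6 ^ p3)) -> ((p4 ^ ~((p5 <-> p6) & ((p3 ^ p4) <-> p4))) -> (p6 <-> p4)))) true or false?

Substituting p5=0, p1=1, p6=0, p4=0, p3=0:
p6 ^ p4 = 0 ^ 0 = 0
p5 -> p6 = 0 -> 0 = 1
(p5 -> p6) <-> p3 = 1 <-> 0 = 0
p4 <-> p1 = 0 <-> 1 = 0
((p5 -> p6) <-> p3) -> (p4 <-> p1) = 0 -> 0 = 1
p6 ^ p3 = 0 ^ 0 = 0
(((p5 -> p6) <-> p3) -> (p4 <-> p1)) | (p6 ^ p3) = 1 | 0 = 1
p5 <-> p6 = 0 <-> 0 = 1
p3 ^ p4 = 0 ^ 0 = 0
(p3 ^ p4) <-> p4 = 0 <-> 0 = 1
(p5 <-> p6) & ((p3 ^ p4) <-> p4) = 1 & 1 = 1
~((p5 <-> p6) & ((p3 ^ p4) <-> p4)) = ~1 = 0
p4 ^ ~((p5 <-> p6) & ((p3 ^ p4) <-> p4)) = 0 ^ 0 = 0
p6 <-> p4 = 0 <-> 0 = 1
(p4 ^ ~((p5 <-> p6) & ((p3 ^ p4) <-> p4))) -> (p6 <-> p4) = 0 -> 1 = 1
((((p5 -> p6) <-> p3) -> (p4 <-> p1)) | (p6 ^ p3)) -> ((p4 ^ ~((p5 <-> p6) & ((p3 ^ p4) <-> p4))) -> (p6 <-> p4)) = 1 -> 1 = 1
p1 <-> (((((p5 -> p6) <-> p3) -> (p4 <-> p1)) | (p6 ^ p3)) -> ((p4 ^ ~((p5 <-> p6) & ((p3 ^ p4) <-> p4))) -> (p6 <-> p4))) = 1 <-> 1 = 1
~(p1 <-> (((((p5 -> p6) <-> p3) -> (p4 <-> p1)) | (p6 ^ p3)) -> ((p4 ^ ~((p5 <-> p6) & ((p3 ^ p4) <-> p4))) -> (p6 <-> p4)))) = ~1 = 0
(p6 ^ p4) <-> ~(p1 <-> (((((p5 -> p6) <-> p3) -> (p4 <-> p1)) | (p6 ^ p3)) -> ((p4 ^ ~((p5 <-> p6) & ((p3 ^ p4) <-> p4))) -> (p6 <-> p4)))) = 0 <-> 0 = 1

1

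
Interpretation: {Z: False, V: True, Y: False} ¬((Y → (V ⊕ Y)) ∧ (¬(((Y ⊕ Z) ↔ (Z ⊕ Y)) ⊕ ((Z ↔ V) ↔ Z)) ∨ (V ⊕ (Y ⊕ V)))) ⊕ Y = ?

V ⊕ Y = True ⊕ False = True
Y → (V ⊕ Y) = False → True = True
Y ⊕ Z = False ⊕ False = False
Z ⊕ Y = False ⊕ False = False
(Y ⊕ Z) ↔ (Z ⊕ Y) = False ↔ False = True
Z ↔ V = False ↔ True = False
(Z ↔ V) ↔ Z = False ↔ False = True
((Y ⊕ Z) ↔ (Z ⊕ Y)) ⊕ ((Z ↔ V) ↔ Z) = True ⊕ True = False
¬(((Y ⊕ Z) ↔ (Z ⊕ Y)) ⊕ ((Z ↔ V) ↔ Z)) = ¬False = True
Y ⊕ V = False ⊕ True = True
V ⊕ (Y ⊕ V) = True ⊕ True = False
¬(((Y ⊕ Z) ↔ (Z ⊕ Y)) ⊕ ((Z ↔ V) ↔ Z)) ∨ (V ⊕ (Y ⊕ V)) = True ∨ False = True
(Y → (V ⊕ Y)) ∧ (¬(((Y ⊕ Z) ↔ (Z ⊕ Y)) ⊕ ((Z ↔ V) ↔ Z)) ∨ (V ⊕ (Y ⊕ V))) = True ∧ True = True
¬((Y → (V ⊕ Y)) ∧ (¬(((Y ⊕ Z) ↔ (Z ⊕ Y)) ⊕ ((Z ↔ V) ↔ Z)) ∨ (V ⊕ (Y ⊕ V)))) = ¬True = False
¬((Y → (V ⊕ Y)) ∧ (¬(((Y ⊕ Z) ↔ (Z ⊕ Y)) ⊕ ((Z ↔ V) ↔ Z)) ∨ (V ⊕ (Y ⊕ V)))) ⊕ Y = False ⊕ False = False

False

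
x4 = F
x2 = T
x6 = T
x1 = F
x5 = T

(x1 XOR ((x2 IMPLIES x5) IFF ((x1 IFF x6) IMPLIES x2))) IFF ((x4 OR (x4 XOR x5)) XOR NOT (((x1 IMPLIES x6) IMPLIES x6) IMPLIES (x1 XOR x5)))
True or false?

T

Substituting x4=F, x2=T, x6=T, x1=F, x5=T:
x2 IMPLIES x5 = T IMPLIES T = T
x1 IFF x6 = F IFF T = F
(x1 IFF x6) IMPLIES x2 = F IMPLIES T = T
(x2 IMPLIES x5) IFF ((x1 IFF x6) IMPLIES x2) = T IFF T = T
x1 XOR ((x2 IMPLIES x5) IFF ((x1 IFF x6) IMPLIES x2)) = F XOR T = T
x4 XOR x5 = F XOR T = T
x4 OR (x4 XOR x5) = F OR T = T
x1 IMPLIES x6 = F IMPLIES T = T
(x1 IMPLIES x6) IMPLIES x6 = T IMPLIES T = T
x1 XOR x5 = F XOR T = T
((x1 IMPLIES x6) IMPLIES x6) IMPLIES (x1 XOR x5) = T IMPLIES T = T
NOT (((x1 IMPLIES x6) IMPLIES x6) IMPLIES (x1 XOR x5)) = NOT T = F
(x4 OR (x4 XOR x5)) XOR NOT (((x1 IMPLIES x6) IMPLIES x6) IMPLIES (x1 XOR x5)) = T XOR F = T
(x1 XOR ((x2 IMPLIES x5) IFF ((x1 IFF x6) IMPLIES x2))) IFF ((x4 OR (x4 XOR x5)) XOR NOT (((x1 IMPLIES x6) IMPLIES x6) IMPLIES (x1 XOR x5))) = T IFF T = T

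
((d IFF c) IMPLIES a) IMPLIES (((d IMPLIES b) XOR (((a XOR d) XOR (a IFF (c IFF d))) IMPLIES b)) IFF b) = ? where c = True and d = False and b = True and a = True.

d IFF c = False IFF True = False
(d IFF c) IMPLIES a = False IMPLIES True = True
d IMPLIES b = False IMPLIES True = True
a XOR d = True XOR False = True
c IFF d = True IFF False = False
a IFF (c IFF d) = True IFF False = False
(a XOR d) XOR (a IFF (c IFF d)) = True XOR False = True
((a XOR d) XOR (a IFF (c IFF d))) IMPLIES b = True IMPLIES True = True
(d IMPLIES b) XOR (((a XOR d) XOR (a IFF (c IFF d))) IMPLIES b) = True XOR True = False
((d IMPLIES b) XOR (((a XOR d) XOR (a IFF (c IFF d))) IMPLIES b)) IFF b = False IFF True = False
((d IFF c) IMPLIES a) IMPLIES (((d IMPLIES b) XOR (((a XOR d) XOR (a IFF (c IFF d))) IMPLIES b)) IFF b) = True IMPLIES False = False

False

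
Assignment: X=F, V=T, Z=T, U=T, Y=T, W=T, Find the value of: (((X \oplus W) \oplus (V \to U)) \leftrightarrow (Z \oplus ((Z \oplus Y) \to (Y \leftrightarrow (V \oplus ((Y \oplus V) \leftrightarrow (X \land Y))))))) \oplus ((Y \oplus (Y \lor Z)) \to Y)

X \oplus W = F \oplus T = T
V \to U = T \to T = T
(X \oplus W) \oplus (V \to U) = T \oplus T = F
Z \oplus Y = T \oplus T = F
Y \oplus V = T \oplus T = F
X \land Y = F \land T = F
(Y \oplus V) \leftrightarrow (X \land Y) = F \leftrightarrow F = T
V \oplus ((Y \oplus V) \leftrightarrow (X \land Y)) = T \oplus T = F
Y \leftrightarrow (V \oplus ((Y \oplus V) \leftrightarrow (X \land Y))) = T \leftrightarrow F = F
(Z \oplus Y) \to (Y \leftrightarrow (V \oplus ((Y \oplus V) \leftrightarrow (X \land Y)))) = F \to F = T
Z \oplus ((Z \oplus Y) \to (Y \leftrightarrow (V \oplus ((Y \oplus V) \leftrightarrow (X \land Y))))) = T \oplus T = F
((X \oplus W) \oplus (V \to U)) \leftrightarrow (Z \oplus ((Z \oplus Y) \to (Y \leftrightarrow (V \oplus ((Y \oplus V) \leftrightarrow (X \land Y)))))) = F \leftrightarrow F = T
Y \lor Z = T \lor T = T
Y \oplus (Y \lor Z) = T \oplus T = F
(Y \oplus (Y \lor Z)) \to Y = F \to T = T
(((X \oplus W) \oplus (V \to U)) \leftrightarrow (Z \oplus ((Z \oplus Y) \to (Y \leftrightarrow (V \oplus ((Y \oplus V) \leftrightarrow (X \land Y))))))) \oplus ((Y \oplus (Y \lor Z)) \to Y) = T \oplus T = F

F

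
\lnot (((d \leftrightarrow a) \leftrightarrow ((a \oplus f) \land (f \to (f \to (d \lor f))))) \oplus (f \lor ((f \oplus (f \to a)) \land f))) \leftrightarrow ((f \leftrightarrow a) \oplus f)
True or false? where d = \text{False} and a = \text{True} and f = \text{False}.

\text{False}

d \leftrightarrow a = \text{False} \leftrightarrow \text{True} = \text{False}
a \oplus f = \text{True} \oplus \text{False} = \text{True}
d \lor f = \text{False} \lor \text{False} = \text{False}
f \to (d \lor f) = \text{False} \to \text{False} = \text{True}
f \to (f \to (d \lor f)) = \text{False} \to \text{True} = \text{True}
(a \oplus f) \land (f \to (f \to (d \lor f))) = \text{True} \land \text{True} = \text{True}
(d \leftrightarrow a) \leftrightarrow ((a \oplus f) \land (f \to (f \to (d \lor f)))) = \text{False} \leftrightarrow \text{True} = \text{False}
f \to a = \text{False} \to \text{True} = \text{True}
f \oplus (f \to a) = \text{False} \oplus \text{True} = \text{True}
(f \oplus (f \to a)) \land f = \text{True} \land \text{False} = \text{False}
f \lor ((f \oplus (f \to a)) \land f) = \text{False} \lor \text{False} = \text{False}
((d \leftrightarrow a) \leftrightarrow ((a \oplus f) \land (f \to (f \to (d \lor f))))) \oplus (f \lor ((f \oplus (f \to a)) \land f)) = \text{False} \oplus \text{False} = \text{False}
\lnot (((d \leftrightarrow a) \leftrightarrow ((a \oplus f) \land (f \to (f \to (d \lor f))))) \oplus (f \lor ((f \oplus (f \to a)) \land f))) = \lnot \text{False} = \text{True}
f \leftrightarrow a = \text{False} \leftrightarrow \text{True} = \text{False}
(f \leftrightarrow a) \oplus f = \text{False} \oplus \text{False} = \text{False}
\lnot (((d \leftrightarrow a) \leftrightarrow ((a \oplus f) \land (f \to (f \to (d \lor f))))) \oplus (f \lor ((f \oplus (f \to a)) \land f))) \leftrightarrow ((f \leftrightarrow a) \oplus f) = \text{True} \leftrightarrow \text{False} = \text{False}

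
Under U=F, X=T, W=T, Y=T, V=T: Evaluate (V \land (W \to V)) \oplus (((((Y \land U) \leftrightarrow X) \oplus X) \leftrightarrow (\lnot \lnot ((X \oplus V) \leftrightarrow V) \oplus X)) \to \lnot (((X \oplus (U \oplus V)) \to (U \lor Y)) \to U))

F

Substituting U=F, X=T, W=T, Y=T, V=T:
W \to V = T \to T = T
V \land (W \to V) = T \land T = T
Y \land U = T \land F = F
(Y \land U) \leftrightarrow X = F \leftrightarrow T = F
((Y \land U) \leftrightarrow X) \oplus X = F \oplus T = T
X \oplus V = T \oplus T = F
(X \oplus V) \leftrightarrow V = F \leftrightarrow T = F
\lnot ((X \oplus V) \leftrightarrow V) = \lnot F = T
\lnot \lnot ((X \oplus V) \leftrightarrow V) = \lnot T = F
\lnot \lnot ((X \oplus V) \leftrightarrow V) \oplus X = F \oplus T = T
(((Y \land U) \leftrightarrow X) \oplus X) \leftrightarrow (\lnot \lnot ((X \oplus V) \leftrightarrow V) \oplus X) = T \leftrightarrow T = T
U \oplus V = F \oplus T = T
X \oplus (U \oplus V) = T \oplus T = F
U \lor Y = F \lor T = T
(X \oplus (U \oplus V)) \to (U \lor Y) = F \to T = T
((X \oplus (U \oplus V)) \to (U \lor Y)) \to U = T \to F = F
\lnot (((X \oplus (U \oplus V)) \to (U \lor Y)) \to U) = \lnot F = T
((((Y \land U) \leftrightarrow X) \oplus X) \leftrightarrow (\lnot \lnot ((X \oplus V) \leftrightarrow V) \oplus X)) \to \lnot (((X \oplus (U \oplus V)) \to (U \lor Y)) \to U) = T \to T = T
(V \land (W \to V)) \oplus (((((Y \land U) \leftrightarrow X) \oplus X) \leftrightarrow (\lnot \lnot ((X \oplus V) \leftrightarrow V) \oplus X)) \to \lnot (((X \oplus (U \oplus V)) \to (U \lor Y)) \to U)) = T \oplus T = F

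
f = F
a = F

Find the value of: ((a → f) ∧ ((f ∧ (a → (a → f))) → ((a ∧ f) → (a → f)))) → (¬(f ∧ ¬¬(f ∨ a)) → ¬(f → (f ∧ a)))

a → f = F → F = T
a → f = F → F = T
a → (a → f) = F → T = T
f ∧ (a → (a → f)) = F ∧ T = F
a ∧ f = F ∧ F = F
a → f = F → F = T
(a ∧ f) → (a → f) = F → T = T
(f ∧ (a → (a → f))) → ((a ∧ f) → (a → f)) = F → T = T
(a → f) ∧ ((f ∧ (a → (a → f))) → ((a ∧ f) → (a → f))) = T ∧ T = T
f ∨ a = F ∨ F = F
¬(f ∨ a) = ¬F = T
¬¬(f ∨ a) = ¬T = F
f ∧ ¬¬(f ∨ a) = F ∧ F = F
¬(f ∧ ¬¬(f ∨ a)) = ¬F = T
f ∧ a = F ∧ F = F
f → (f ∧ a) = F → F = T
¬(f → (f ∧ a)) = ¬T = F
¬(f ∧ ¬¬(f ∨ a)) → ¬(f → (f ∧ a)) = T → F = F
((a → f) ∧ ((f ∧ (a → (a → f))) → ((a ∧ f) → (a → f)))) → (¬(f ∧ ¬¬(f ∨ a)) → ¬(f → (f ∧ a))) = T → F = F

F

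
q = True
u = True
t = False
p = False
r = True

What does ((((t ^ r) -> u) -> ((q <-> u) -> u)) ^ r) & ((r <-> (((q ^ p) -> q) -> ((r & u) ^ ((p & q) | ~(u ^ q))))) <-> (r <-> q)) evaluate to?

False

Substituting q=True, u=True, t=False, p=False, r=True:
t ^ r = False ^ True = True
(t ^ r) -> u = True -> True = True
q <-> u = True <-> True = True
(q <-> u) -> u = True -> True = True
((t ^ r) -> u) -> ((q <-> u) -> u) = True -> True = True
(((t ^ r) -> u) -> ((q <-> u) -> u)) ^ r = True ^ True = False
q ^ p = True ^ False = True
(q ^ p) -> q = True -> True = True
r & u = True & True = True
p & q = False & True = False
u ^ q = True ^ True = False
~(u ^ q) = ~False = True
(p & q) | ~(u ^ q) = False | True = True
(r & u) ^ ((p & q) | ~(u ^ q)) = True ^ True = False
((q ^ p) -> q) -> ((r & u) ^ ((p & q) | ~(u ^ q))) = True -> False = False
r <-> (((q ^ p) -> q) -> ((r & u) ^ ((p & q) | ~(u ^ q)))) = True <-> False = False
r <-> q = True <-> True = True
(r <-> (((q ^ p) -> q) -> ((r & u) ^ ((p & q) | ~(u ^ q))))) <-> (r <-> q) = False <-> True = False
((((t ^ r) -> u) -> ((q <-> u) -> u)) ^ r) & ((r <-> (((q ^ p) -> q) -> ((r & u) ^ ((p & q) | ~(u ^ q))))) <-> (r <-> q)) = False & False = False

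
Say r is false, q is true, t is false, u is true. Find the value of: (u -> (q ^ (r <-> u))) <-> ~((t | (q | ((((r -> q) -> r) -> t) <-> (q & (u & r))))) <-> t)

Substituting r=0, q=1, t=0, u=1:
r <-> u = 0 <-> 1 = 0
q ^ (r <-> u) = 1 ^ 0 = 1
u -> (q ^ (r <-> u)) = 1 -> 1 = 1
r -> q = 0 -> 1 = 1
(r -> q) -> r = 1 -> 0 = 0
((r -> q) -> r) -> t = 0 -> 0 = 1
u & r = 1 & 0 = 0
q & (u & r) = 1 & 0 = 0
(((r -> q) -> r) -> t) <-> (q & (u & r)) = 1 <-> 0 = 0
q | ((((r -> q) -> r) -> t) <-> (q & (u & r))) = 1 | 0 = 1
t | (q | ((((r -> q) -> r) -> t) <-> (q & (u & r)))) = 0 | 1 = 1
(t | (q | ((((r -> q) -> r) -> t) <-> (q & (u & r))))) <-> t = 1 <-> 0 = 0
~((t | (q | ((((r -> q) -> r) -> t) <-> (q & (u & r))))) <-> t) = ~0 = 1
(u -> (q ^ (r <-> u))) <-> ~((t | (q | ((((r -> q) -> r) -> t) <-> (q & (u & r))))) <-> t) = 1 <-> 1 = 1

1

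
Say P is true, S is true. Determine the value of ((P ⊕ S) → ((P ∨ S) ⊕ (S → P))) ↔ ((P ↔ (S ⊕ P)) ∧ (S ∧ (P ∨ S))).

P ⊕ S = T ⊕ T = F
P ∨ S = T ∨ T = T
S → P = T → T = T
(P ∨ S) ⊕ (S → P) = T ⊕ T = F
(P ⊕ S) → ((P ∨ S) ⊕ (S → P)) = F → F = T
S ⊕ P = T ⊕ T = F
P ↔ (S ⊕ P) = T ↔ F = F
P ∨ S = T ∨ T = T
S ∧ (P ∨ S) = T ∧ T = T
(P ↔ (S ⊕ P)) ∧ (S ∧ (P ∨ S)) = F ∧ T = F
((P ⊕ S) → ((P ∨ S) ⊕ (S → P))) ↔ ((P ↔ (S ⊕ P)) ∧ (S ∧ (P ∨ S))) = T ↔ F = F

F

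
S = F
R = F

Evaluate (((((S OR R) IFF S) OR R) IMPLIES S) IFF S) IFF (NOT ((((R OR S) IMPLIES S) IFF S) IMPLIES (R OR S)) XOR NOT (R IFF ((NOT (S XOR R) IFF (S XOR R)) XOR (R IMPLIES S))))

T

S OR R = F OR F = F
(S OR R) IFF S = F IFF F = T
((S OR R) IFF S) OR R = T OR F = T
(((S OR R) IFF S) OR R) IMPLIES S = T IMPLIES F = F
((((S OR R) IFF S) OR R) IMPLIES S) IFF S = F IFF F = T
R OR S = F OR F = F
(R OR S) IMPLIES S = F IMPLIES F = T
((R OR S) IMPLIES S) IFF S = T IFF F = F
R OR S = F OR F = F
(((R OR S) IMPLIES S) IFF S) IMPLIES (R OR S) = F IMPLIES F = T
NOT ((((R OR S) IMPLIES S) IFF S) IMPLIES (R OR S)) = NOT T = F
S XOR R = F XOR F = F
NOT (S XOR R) = NOT F = T
S XOR R = F XOR F = F
NOT (S XOR R) IFF (S XOR R) = T IFF F = F
R IMPLIES S = F IMPLIES F = T
(NOT (S XOR R) IFF (S XOR R)) XOR (R IMPLIES S) = F XOR T = T
R IFF ((NOT (S XOR R) IFF (S XOR R)) XOR (R IMPLIES S)) = F IFF T = F
NOT (R IFF ((NOT (S XOR R) IFF (S XOR R)) XOR (R IMPLIES S))) = NOT F = T
NOT ((((R OR S) IMPLIES S) IFF S) IMPLIES (R OR S)) XOR NOT (R IFF ((NOT (S XOR R) IFF (S XOR R)) XOR (R IMPLIES S))) = F XOR T = T
(((((S OR R) IFF S) OR R) IMPLIES S) IFF S) IFF (NOT ((((R OR S) IMPLIES S) IFF S) IMPLIES (R OR S)) XOR NOT (R IFF ((NOT (S XOR R) IFF (S XOR R)) XOR (R IMPLIES S)))) = T IFF T = T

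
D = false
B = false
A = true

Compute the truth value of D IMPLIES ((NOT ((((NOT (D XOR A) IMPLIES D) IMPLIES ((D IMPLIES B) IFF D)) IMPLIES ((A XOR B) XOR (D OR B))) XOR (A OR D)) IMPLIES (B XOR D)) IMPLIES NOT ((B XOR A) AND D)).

D XOR A = false XOR true = true
NOT (D XOR A) = NOT true = false
NOT (D XOR A) IMPLIES D = false IMPLIES false = true
D IMPLIES B = false IMPLIES false = true
(D IMPLIES B) IFF D = true IFF false = false
(NOT (D XOR A) IMPLIES D) IMPLIES ((D IMPLIES B) IFF D) = true IMPLIES false = false
A XOR B = true XOR false = true
D OR B = false OR false = false
(A XOR B) XOR (D OR B) = true XOR false = true
((NOT (D XOR A) IMPLIES D) IMPLIES ((D IMPLIES B) IFF D)) IMPLIES ((A XOR B) XOR (D OR B)) = false IMPLIES true = true
A OR D = true OR false = true
(((NOT (D XOR A) IMPLIES D) IMPLIES ((D IMPLIES B) IFF D)) IMPLIES ((A XOR B) XOR (D OR B))) XOR (A OR D) = true XOR true = false
NOT ((((NOT (D XOR A) IMPLIES D) IMPLIES ((D IMPLIES B) IFF D)) IMPLIES ((A XOR B) XOR (D OR B))) XOR (A OR D)) = NOT false = true
B XOR D = false XOR false = false
NOT ((((NOT (D XOR A) IMPLIES D) IMPLIES ((D IMPLIES B) IFF D)) IMPLIES ((A XOR B) XOR (D OR B))) XOR (A OR D)) IMPLIES (B XOR D) = true IMPLIES false = false
B XOR A = false XOR true = true
(B XOR A) AND D = true AND false = false
NOT ((B XOR A) AND D) = NOT false = true
(NOT ((((NOT (D XOR A) IMPLIES D) IMPLIES ((D IMPLIES B) IFF D)) IMPLIES ((A XOR B) XOR (D OR B))) XOR (A OR D)) IMPLIES (B XOR D)) IMPLIES NOT ((B XOR A) AND D) = false IMPLIES true = true
D IMPLIES ((NOT ((((NOT (D XOR A) IMPLIES D) IMPLIES ((D IMPLIES B) IFF D)) IMPLIES ((A XOR B) XOR (D OR B))) XOR (A OR D)) IMPLIES (B XOR D)) IMPLIES NOT ((B XOR A) AND D)) = false IMPLIES true = true

true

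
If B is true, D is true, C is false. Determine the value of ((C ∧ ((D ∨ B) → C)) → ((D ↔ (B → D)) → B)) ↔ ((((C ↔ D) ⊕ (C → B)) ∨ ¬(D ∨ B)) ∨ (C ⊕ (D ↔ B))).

Substituting B=True, D=True, C=False:
D ∨ B = True ∨ True = True
(D ∨ B) → C = True → False = False
C ∧ ((D ∨ B) → C) = False ∧ False = False
B → D = True → True = True
D ↔ (B → D) = True ↔ True = True
(D ↔ (B → D)) → B = True → True = True
(C ∧ ((D ∨ B) → C)) → ((D ↔ (B → D)) → B) = False → True = True
C ↔ D = False ↔ True = False
C → B = False → True = True
(C ↔ D) ⊕ (C → B) = False ⊕ True = True
D ∨ B = True ∨ True = True
¬(D ∨ B) = ¬True = False
((C ↔ D) ⊕ (C → B)) ∨ ¬(D ∨ B) = True ∨ False = True
D ↔ B = True ↔ True = True
C ⊕ (D ↔ B) = False ⊕ True = True
(((C ↔ D) ⊕ (C → B)) ∨ ¬(D ∨ B)) ∨ (C ⊕ (D ↔ B)) = True ∨ True = True
((C ∧ ((D ∨ B) → C)) → ((D ↔ (B → D)) → B)) ↔ ((((C ↔ D) ⊕ (C → B)) ∨ ¬(D ∨ B)) ∨ (C ⊕ (D ↔ B))) = True ↔ True = True

True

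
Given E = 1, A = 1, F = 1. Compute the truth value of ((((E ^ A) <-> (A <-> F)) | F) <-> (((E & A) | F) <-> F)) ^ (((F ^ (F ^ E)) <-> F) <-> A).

0

E ^ A = 1 ^ 1 = 0
A <-> F = 1 <-> 1 = 1
(E ^ A) <-> (A <-> F) = 0 <-> 1 = 0
((E ^ A) <-> (A <-> F)) | F = 0 | 1 = 1
E & A = 1 & 1 = 1
(E & A) | F = 1 | 1 = 1
((E & A) | F) <-> F = 1 <-> 1 = 1
(((E ^ A) <-> (A <-> F)) | F) <-> (((E & A) | F) <-> F) = 1 <-> 1 = 1
F ^ E = 1 ^ 1 = 0
F ^ (F ^ E) = 1 ^ 0 = 1
(F ^ (F ^ E)) <-> F = 1 <-> 1 = 1
((F ^ (F ^ E)) <-> F) <-> A = 1 <-> 1 = 1
((((E ^ A) <-> (A <-> F)) | F) <-> (((E & A) | F) <-> F)) ^ (((F ^ (F ^ E)) <-> F) <-> A) = 1 ^ 1 = 0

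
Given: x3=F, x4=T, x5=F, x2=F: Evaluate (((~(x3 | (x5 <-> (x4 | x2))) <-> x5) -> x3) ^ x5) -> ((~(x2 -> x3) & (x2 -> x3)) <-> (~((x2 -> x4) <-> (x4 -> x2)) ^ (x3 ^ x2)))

x4 | x2 = T | F = T
x5 <-> (x4 | x2) = F <-> T = F
x3 | (x5 <-> (x4 | x2)) = F | F = F
~(x3 | (x5 <-> (x4 | x2))) = ~F = T
~(x3 | (x5 <-> (x4 | x2))) <-> x5 = T <-> F = F
(~(x3 | (x5 <-> (x4 | x2))) <-> x5) -> x3 = F -> F = T
((~(x3 | (x5 <-> (x4 | x2))) <-> x5) -> x3) ^ x5 = T ^ F = T
x2 -> x3 = F -> F = T
~(x2 -> x3) = ~T = F
x2 -> x3 = F -> F = T
~(x2 -> x3) & (x2 -> x3) = F & T = F
x2 -> x4 = F -> T = T
x4 -> x2 = T -> F = F
(x2 -> x4) <-> (x4 -> x2) = T <-> F = F
~((x2 -> x4) <-> (x4 -> x2)) = ~F = T
x3 ^ x2 = F ^ F = F
~((x2 -> x4) <-> (x4 -> x2)) ^ (x3 ^ x2) = T ^ F = T
(~(x2 -> x3) & (x2 -> x3)) <-> (~((x2 -> x4) <-> (x4 -> x2)) ^ (x3 ^ x2)) = F <-> T = F
(((~(x3 | (x5 <-> (x4 | x2))) <-> x5) -> x3) ^ x5) -> ((~(x2 -> x3) & (x2 -> x3)) <-> (~((x2 -> x4) <-> (x4 -> x2)) ^ (x3 ^ x2))) = T -> F = F

F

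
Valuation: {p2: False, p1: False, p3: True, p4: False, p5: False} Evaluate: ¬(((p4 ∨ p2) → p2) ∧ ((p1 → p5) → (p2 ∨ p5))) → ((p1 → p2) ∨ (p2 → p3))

True

p4 ∨ p2 = False ∨ False = False
(p4 ∨ p2) → p2 = False → False = True
p1 → p5 = False → False = True
p2 ∨ p5 = False ∨ False = False
(p1 → p5) → (p2 ∨ p5) = True → False = False
((p4 ∨ p2) → p2) ∧ ((p1 → p5) → (p2 ∨ p5)) = True ∧ False = False
¬(((p4 ∨ p2) → p2) ∧ ((p1 → p5) → (p2 ∨ p5))) = ¬False = True
p1 → p2 = False → False = True
p2 → p3 = False → True = True
(p1 → p2) ∨ (p2 → p3) = True ∨ True = True
¬(((p4 ∨ p2) → p2) ∧ ((p1 → p5) → (p2 ∨ p5))) → ((p1 → p2) ∨ (p2 → p3)) = True → True = True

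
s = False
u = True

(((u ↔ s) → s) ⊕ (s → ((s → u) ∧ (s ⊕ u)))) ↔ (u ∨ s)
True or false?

u ↔ s = True ↔ False = False
(u ↔ s) → s = False → False = True
s → u = False → True = True
s ⊕ u = False ⊕ True = True
(s → u) ∧ (s ⊕ u) = True ∧ True = True
s → ((s → u) ∧ (s ⊕ u)) = False → True = True
((u ↔ s) → s) ⊕ (s → ((s → u) ∧ (s ⊕ u))) = True ⊕ True = False
u ∨ s = True ∨ False = True
(((u ↔ s) → s) ⊕ (s → ((s → u) ∧ (s ⊕ u)))) ↔ (u ∨ s) = False ↔ True = False

False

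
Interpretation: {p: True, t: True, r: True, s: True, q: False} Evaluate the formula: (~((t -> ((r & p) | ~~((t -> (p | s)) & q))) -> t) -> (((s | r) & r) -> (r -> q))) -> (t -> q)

Substituting p=True, t=True, r=True, s=True, q=False:
r & p = True & True = True
p | s = True | True = True
t -> (p | s) = True -> True = True
(t -> (p | s)) & q = True & False = False
~((t -> (p | s)) & q) = ~False = True
~~((t -> (p | s)) & q) = ~True = False
(r & p) | ~~((t -> (p | s)) & q) = True | False = True
t -> ((r & p) | ~~((t -> (p | s)) & q)) = True -> True = True
(t -> ((r & p) | ~~((t -> (p | s)) & q))) -> t = True -> True = True
~((t -> ((r & p) | ~~((t -> (p | s)) & q))) -> t) = ~True = False
s | r = True | True = True
(s | r) & r = True & True = True
r -> q = True -> False = False
((s | r) & r) -> (r -> q) = True -> False = False
~((t -> ((r & p) | ~~((t -> (p | s)) & q))) -> t) -> (((s | r) & r) -> (r -> q)) = False -> False = True
t -> q = True -> False = False
(~((t -> ((r & p) | ~~((t -> (p | s)) & q))) -> t) -> (((s | r) & r) -> (r -> q))) -> (t -> q) = True -> False = False

False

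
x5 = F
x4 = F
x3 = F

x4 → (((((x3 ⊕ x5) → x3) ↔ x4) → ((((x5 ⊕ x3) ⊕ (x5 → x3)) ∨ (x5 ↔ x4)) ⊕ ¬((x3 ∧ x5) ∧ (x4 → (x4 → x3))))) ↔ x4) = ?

T

x3 ⊕ x5 = F ⊕ F = F
(x3 ⊕ x5) → x3 = F → F = T
((x3 ⊕ x5) → x3) ↔ x4 = T ↔ F = F
x5 ⊕ x3 = F ⊕ F = F
x5 → x3 = F → F = T
(x5 ⊕ x3) ⊕ (x5 → x3) = F ⊕ T = T
x5 ↔ x4 = F ↔ F = T
((x5 ⊕ x3) ⊕ (x5 → x3)) ∨ (x5 ↔ x4) = T ∨ T = T
x3 ∧ x5 = F ∧ F = F
x4 → x3 = F → F = T
x4 → (x4 → x3) = F → T = T
(x3 ∧ x5) ∧ (x4 → (x4 → x3)) = F ∧ T = F
¬((x3 ∧ x5) ∧ (x4 → (x4 → x3))) = ¬F = T
(((x5 ⊕ x3) ⊕ (x5 → x3)) ∨ (x5 ↔ x4)) ⊕ ¬((x3 ∧ x5) ∧ (x4 → (x4 → x3))) = T ⊕ T = F
(((x3 ⊕ x5) → x3) ↔ x4) → ((((x5 ⊕ x3) ⊕ (x5 → x3)) ∨ (x5 ↔ x4)) ⊕ ¬((x3 ∧ x5) ∧ (x4 → (x4 → x3)))) = F → F = T
((((x3 ⊕ x5) → x3) ↔ x4) → ((((x5 ⊕ x3) ⊕ (x5 → x3)) ∨ (x5 ↔ x4)) ⊕ ¬((x3 ∧ x5) ∧ (x4 → (x4 → x3))))) ↔ x4 = T ↔ F = F
x4 → (((((x3 ⊕ x5) → x3) ↔ x4) → ((((x5 ⊕ x3) ⊕ (x5 → x3)) ∨ (x5 ↔ x4)) ⊕ ¬((x3 ∧ x5) ∧ (x4 → (x4 → x3))))) ↔ x4) = F → F = T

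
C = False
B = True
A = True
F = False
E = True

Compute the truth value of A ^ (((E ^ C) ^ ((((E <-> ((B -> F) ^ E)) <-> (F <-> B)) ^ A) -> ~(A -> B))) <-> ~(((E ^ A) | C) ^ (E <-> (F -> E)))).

True

Substituting C=False, B=True, A=True, F=False, E=True:
E ^ C = True ^ False = True
B -> F = True -> False = False
(B -> F) ^ E = False ^ True = True
E <-> ((B -> F) ^ E) = True <-> True = True
F <-> B = False <-> True = False
(E <-> ((B -> F) ^ E)) <-> (F <-> B) = True <-> False = False
((E <-> ((B -> F) ^ E)) <-> (F <-> B)) ^ A = False ^ True = True
A -> B = True -> True = True
~(A -> B) = ~True = False
(((E <-> ((B -> F) ^ E)) <-> (F <-> B)) ^ A) -> ~(A -> B) = True -> False = False
(E ^ C) ^ ((((E <-> ((B -> F) ^ E)) <-> (F <-> B)) ^ A) -> ~(A -> B)) = True ^ False = True
E ^ A = True ^ True = False
(E ^ A) | C = False | False = False
F -> E = False -> True = True
E <-> (F -> E) = True <-> True = True
((E ^ A) | C) ^ (E <-> (F -> E)) = False ^ True = True
~(((E ^ A) | C) ^ (E <-> (F -> E))) = ~True = False
((E ^ C) ^ ((((E <-> ((B -> F) ^ E)) <-> (F <-> B)) ^ A) -> ~(A -> B))) <-> ~(((E ^ A) | C) ^ (E <-> (F -> E))) = True <-> False = False
A ^ (((E ^ C) ^ ((((E <-> ((B -> F) ^ E)) <-> (F <-> B)) ^ A) -> ~(A -> B))) <-> ~(((E ^ A) | C) ^ (E <-> (F -> E)))) = True ^ False = True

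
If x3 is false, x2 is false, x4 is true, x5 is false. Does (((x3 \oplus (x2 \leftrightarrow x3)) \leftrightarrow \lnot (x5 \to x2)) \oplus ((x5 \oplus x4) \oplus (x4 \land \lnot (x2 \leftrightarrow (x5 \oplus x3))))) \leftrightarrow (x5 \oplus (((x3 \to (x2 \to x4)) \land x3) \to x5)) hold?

\text{True}

x2 \leftrightarrow x3 = \text{False} \leftrightarrow \text{False} = \text{True}
x3 \oplus (x2 \leftrightarrow x3) = \text{False} \oplus \text{True} = \text{True}
x5 \to x2 = \text{False} \to \text{False} = \text{True}
\lnot (x5 \to x2) = \lnot \text{True} = \text{False}
(x3 \oplus (x2 \leftrightarrow x3)) \leftrightarrow \lnot (x5 \to x2) = \text{True} \leftrightarrow \text{False} = \text{False}
x5 \oplus x4 = \text{False} \oplus \text{True} = \text{True}
x5 \oplus x3 = \text{False} \oplus \text{False} = \text{False}
x2 \leftrightarrow (x5 \oplus x3) = \text{False} \leftrightarrow \text{False} = \text{True}
\lnot (x2 \leftrightarrow (x5 \oplus x3)) = \lnot \text{True} = \text{False}
x4 \land \lnot (x2 \leftrightarrow (x5 \oplus x3)) = \text{True} \land \text{False} = \text{False}
(x5 \oplus x4) \oplus (x4 \land \lnot (x2 \leftrightarrow (x5 \oplus x3))) = \text{True} \oplus \text{False} = \text{True}
((x3 \oplus (x2 \leftrightarrow x3)) \leftrightarrow \lnot (x5 \to x2)) \oplus ((x5 \oplus x4) \oplus (x4 \land \lnot (x2 \leftrightarrow (x5 \oplus x3)))) = \text{False} \oplus \text{True} = \text{True}
x2 \to x4 = \text{False} \to \text{True} = \text{True}
x3 \to (x2 \to x4) = \text{False} \to \text{True} = \text{True}
(x3 \to (x2 \to x4)) \land x3 = \text{True} \land \text{False} = \text{False}
((x3 \to (x2 \to x4)) \land x3) \to x5 = \text{False} \to \text{False} = \text{True}
x5 \oplus (((x3 \to (x2 \to x4)) \land x3) \to x5) = \text{False} \oplus \text{True} = \text{True}
(((x3 \oplus (x2 \leftrightarrow x3)) \leftrightarrow \lnot (x5 \to x2)) \oplus ((x5 \oplus x4) \oplus (x4 \land \lnot (x2 \leftrightarrow (x5 \oplus x3))))) \leftrightarrow (x5 \oplus (((x3 \to (x2 \to x4)) \land x3) \to x5)) = \text{True} \leftrightarrow \text{True} = \text{True}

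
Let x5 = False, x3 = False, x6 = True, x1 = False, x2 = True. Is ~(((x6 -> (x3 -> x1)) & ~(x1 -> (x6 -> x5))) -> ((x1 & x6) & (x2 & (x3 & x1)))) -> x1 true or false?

Substituting x5=False, x3=False, x6=True, x1=False, x2=True:
x3 -> x1 = False -> False = True
x6 -> (x3 -> x1) = True -> True = True
x6 -> x5 = True -> False = False
x1 -> (x6 -> x5) = False -> False = True
~(x1 -> (x6 -> x5)) = ~True = False
(x6 -> (x3 -> x1)) & ~(x1 -> (x6 -> x5)) = True & False = False
x1 & x6 = False & True = False
x3 & x1 = False & False = False
x2 & (x3 & x1) = True & False = False
(x1 & x6) & (x2 & (x3 & x1)) = False & False = False
((x6 -> (x3 -> x1)) & ~(x1 -> (x6 -> x5))) -> ((x1 & x6) & (x2 & (x3 & x1))) = False -> False = True
~(((x6 -> (x3 -> x1)) & ~(x1 -> (x6 -> x5))) -> ((x1 & x6) & (x2 & (x3 & x1)))) = ~True = False
~(((x6 -> (x3 -> x1)) & ~(x1 -> (x6 -> x5))) -> ((x1 & x6) & (x2 & (x3 & x1)))) -> x1 = False -> False = True

True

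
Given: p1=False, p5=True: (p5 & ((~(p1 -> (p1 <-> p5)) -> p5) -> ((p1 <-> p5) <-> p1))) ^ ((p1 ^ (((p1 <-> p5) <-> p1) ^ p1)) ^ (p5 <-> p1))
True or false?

p1 <-> p5 = False <-> True = False
p1 -> (p1 <-> p5) = False -> False = True
~(p1 -> (p1 <-> p5)) = ~True = False
~(p1 -> (p1 <-> p5)) -> p5 = False -> True = True
p1 <-> p5 = False <-> True = False
(p1 <-> p5) <-> p1 = False <-> False = True
(~(p1 -> (p1 <-> p5)) -> p5) -> ((p1 <-> p5) <-> p1) = True -> True = True
p5 & ((~(p1 -> (p1 <-> p5)) -> p5) -> ((p1 <-> p5) <-> p1)) = True & True = True
p1 <-> p5 = False <-> True = False
(p1 <-> p5) <-> p1 = False <-> False = True
((p1 <-> p5) <-> p1) ^ p1 = True ^ False = True
p1 ^ (((p1 <-> p5) <-> p1) ^ p1) = False ^ True = True
p5 <-> p1 = True <-> False = False
(p1 ^ (((p1 <-> p5) <-> p1) ^ p1)) ^ (p5 <-> p1) = True ^ False = True
(p5 & ((~(p1 -> (p1 <-> p5)) -> p5) -> ((p1 <-> p5) <-> p1))) ^ ((p1 ^ (((p1 <-> p5) <-> p1) ^ p1)) ^ (p5 <-> p1)) = True ^ True = False

False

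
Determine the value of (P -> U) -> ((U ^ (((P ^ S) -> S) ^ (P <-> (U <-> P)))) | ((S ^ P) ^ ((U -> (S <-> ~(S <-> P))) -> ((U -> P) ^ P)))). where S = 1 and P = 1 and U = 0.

1

Substituting S=1, P=1, U=0:
P -> U = 1 -> 0 = 0
P ^ S = 1 ^ 1 = 0
(P ^ S) -> S = 0 -> 1 = 1
U <-> P = 0 <-> 1 = 0
P <-> (U <-> P) = 1 <-> 0 = 0
((P ^ S) -> S) ^ (P <-> (U <-> P)) = 1 ^ 0 = 1
U ^ (((P ^ S) -> S) ^ (P <-> (U <-> P))) = 0 ^ 1 = 1
S ^ P = 1 ^ 1 = 0
S <-> P = 1 <-> 1 = 1
~(S <-> P) = ~1 = 0
S <-> ~(S <-> P) = 1 <-> 0 = 0
U -> (S <-> ~(S <-> P)) = 0 -> 0 = 1
U -> P = 0 -> 1 = 1
(U -> P) ^ P = 1 ^ 1 = 0
(U -> (S <-> ~(S <-> P))) -> ((U -> P) ^ P) = 1 -> 0 = 0
(S ^ P) ^ ((U -> (S <-> ~(S <-> P))) -> ((U -> P) ^ P)) = 0 ^ 0 = 0
(U ^ (((P ^ S) -> S) ^ (P <-> (U <-> P)))) | ((S ^ P) ^ ((U -> (S <-> ~(S <-> P))) -> ((U -> P) ^ P))) = 1 | 0 = 1
(P -> U) -> ((U ^ (((P ^ S) -> S) ^ (P <-> (U <-> P)))) | ((S ^ P) ^ ((U -> (S <-> ~(S <-> P))) -> ((U -> P) ^ P)))) = 0 -> 1 = 1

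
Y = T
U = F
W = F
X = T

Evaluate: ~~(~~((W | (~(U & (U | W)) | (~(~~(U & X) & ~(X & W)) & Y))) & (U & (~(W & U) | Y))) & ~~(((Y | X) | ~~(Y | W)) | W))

F

U | W = F | F = F
U & (U | W) = F & F = F
~(U & (U | W)) = ~F = T
U & X = F & T = F
~(U & X) = ~F = T
~~(U & X) = ~T = F
X & W = T & F = F
~(X & W) = ~F = T
~~(U & X) & ~(X & W) = F & T = F
~(~~(U & X) & ~(X & W)) = ~F = T
~(~~(U & X) & ~(X & W)) & Y = T & T = T
~(U & (U | W)) | (~(~~(U & X) & ~(X & W)) & Y) = T | T = T
W | (~(U & (U | W)) | (~(~~(U & X) & ~(X & W)) & Y)) = F | T = T
W & U = F & F = F
~(W & U) = ~F = T
~(W & U) | Y = T | T = T
U & (~(W & U) | Y) = F & T = F
(W | (~(U & (U | W)) | (~(~~(U & X) & ~(X & W)) & Y))) & (U & (~(W & U) | Y)) = T & F = F
~((W | (~(U & (U | W)) | (~(~~(U & X) & ~(X & W)) & Y))) & (U & (~(W & U) | Y))) = ~F = T
~~((W | (~(U & (U | W)) | (~(~~(U & X) & ~(X & W)) & Y))) & (U & (~(W & U) | Y))) = ~T = F
Y | X = T | T = T
Y | W = T | F = T
~(Y | W) = ~T = F
~~(Y | W) = ~F = T
(Y | X) | ~~(Y | W) = T | T = T
((Y | X) | ~~(Y | W)) | W = T | F = T
~(((Y | X) | ~~(Y | W)) | W) = ~T = F
~~(((Y | X) | ~~(Y | W)) | W) = ~F = T
~~((W | (~(U & (U | W)) | (~(~~(U & X) & ~(X & W)) & Y))) & (U & (~(W & U) | Y))) & ~~(((Y | X) | ~~(Y | W)) | W) = F & T = F
~(~~((W | (~(U & (U | W)) | (~(~~(U & X) & ~(X & W)) & Y))) & (U & (~(W & U) | Y))) & ~~(((Y | X) | ~~(Y | W)) | W)) = ~F = T
~~(~~((W | (~(U & (U | W)) | (~(~~(U & X) & ~(X & W)) & Y))) & (U & (~(W & U) | Y))) & ~~(((Y | X) | ~~(Y | W)) | W)) = ~T = F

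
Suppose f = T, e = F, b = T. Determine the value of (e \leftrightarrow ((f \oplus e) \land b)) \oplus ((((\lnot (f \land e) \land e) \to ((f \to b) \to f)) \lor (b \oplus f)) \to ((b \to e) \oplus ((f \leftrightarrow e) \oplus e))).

f \oplus e = T \oplus F = T
(f \oplus e) \land b = T \land T = T
e \leftrightarrow ((f \oplus e) \land b) = F \leftrightarrow T = F
f \land e = T \land F = F
\lnot (f \land e) = \lnot F = T
\lnot (f \land e) \land e = T \land F = F
f \to b = T \to T = T
(f \to b) \to f = T \to T = T
(\lnot (f \land e) \land e) \to ((f \to b) \to f) = F \to T = T
b \oplus f = T \oplus T = F
((\lnot (f \land e) \land e) \to ((f \to b) \to f)) \lor (b \oplus f) = T \lor F = T
b \to e = T \to F = F
f \leftrightarrow e = T \leftrightarrow F = F
(f \leftrightarrow e) \oplus e = F \oplus F = F
(b \to e) \oplus ((f \leftrightarrow e) \oplus e) = F \oplus F = F
(((\lnot (f \land e) \land e) \to ((f \to b) \to f)) \lor (b \oplus f)) \to ((b \to e) \oplus ((f \leftrightarrow e) \oplus e)) = T \to F = F
(e \leftrightarrow ((f \oplus e) \land b)) \oplus ((((\lnot (f \land e) \land e) \to ((f \to b) \to f)) \lor (b \oplus f)) \to ((b \to e) \oplus ((f \leftrightarrow e) \oplus e))) = F \oplus F = F

F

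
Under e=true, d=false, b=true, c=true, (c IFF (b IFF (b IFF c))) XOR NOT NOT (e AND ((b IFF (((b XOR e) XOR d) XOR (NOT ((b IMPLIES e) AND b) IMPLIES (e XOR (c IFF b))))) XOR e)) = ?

b IFF c = true IFF true = true
b IFF (b IFF c) = true IFF true = true
c IFF (b IFF (b IFF c)) = true IFF true = true
b XOR e = true XOR true = false
(b XOR e) XOR d = false XOR false = false
b IMPLIES e = true IMPLIES true = true
(b IMPLIES e) AND b = true AND true = true
NOT ((b IMPLIES e) AND b) = NOT true = false
c IFF b = true IFF true = true
e XOR (c IFF b) = true XOR true = false
NOT ((b IMPLIES e) AND b) IMPLIES (e XOR (c IFF b)) = false IMPLIES false = true
((b XOR e) XOR d) XOR (NOT ((b IMPLIES e) AND b) IMPLIES (e XOR (c IFF b))) = false XOR true = true
b IFF (((b XOR e) XOR d) XOR (NOT ((b IMPLIES e) AND b) IMPLIES (e XOR (c IFF b)))) = true IFF true = true
(b IFF (((b XOR e) XOR d) XOR (NOT ((b IMPLIES e) AND b) IMPLIES (e XOR (c IFF b))))) XOR e = true XOR true = false
e AND ((b IFF (((b XOR e) XOR d) XOR (NOT ((b IMPLIES e) AND b) IMPLIES (e XOR (c IFF b))))) XOR e) = true AND false = false
NOT (e AND ((b IFF (((b XOR e) XOR d) XOR (NOT ((b IMPLIES e) AND b) IMPLIES (e XOR (c IFF b))))) XOR e)) = NOT false = true
NOT NOT (e AND ((b IFF (((b XOR e) XOR d) XOR (NOT ((b IMPLIES e) AND b) IMPLIES (e XOR (c IFF b))))) XOR e)) = NOT true = false
(c IFF (b IFF (b IFF c))) XOR NOT NOT (e AND ((b IFF (((b XOR e) XOR d) XOR (NOT ((b IMPLIES e) AND b) IMPLIES (e XOR (c IFF b))))) XOR e)) = true XOR false = true

true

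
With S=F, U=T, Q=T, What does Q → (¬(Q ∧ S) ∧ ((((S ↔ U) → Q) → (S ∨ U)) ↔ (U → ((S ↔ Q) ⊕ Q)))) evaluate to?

Substituting S=F, U=T, Q=T:
Q ∧ S = T ∧ F = F
¬(Q ∧ S) = ¬F = T
S ↔ U = F ↔ T = F
(S ↔ U) → Q = F → T = T
S ∨ U = F ∨ T = T
((S ↔ U) → Q) → (S ∨ U) = T → T = T
S ↔ Q = F ↔ T = F
(S ↔ Q) ⊕ Q = F ⊕ T = T
U → ((S ↔ Q) ⊕ Q) = T → T = T
(((S ↔ U) → Q) → (S ∨ U)) ↔ (U → ((S ↔ Q) ⊕ Q)) = T ↔ T = T
¬(Q ∧ S) ∧ ((((S ↔ U) → Q) → (S ∨ U)) ↔ (U → ((S ↔ Q) ⊕ Q))) = T ∧ T = T
Q → (¬(Q ∧ S) ∧ ((((S ↔ U) → Q) → (S ∨ U)) ↔ (U → ((S ↔ Q) ⊕ Q)))) = T → T = T

T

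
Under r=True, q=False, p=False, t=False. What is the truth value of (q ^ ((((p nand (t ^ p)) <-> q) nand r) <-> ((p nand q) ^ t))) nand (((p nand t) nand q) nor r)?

Substituting r=True, q=False, p=False, t=False:
t ^ p = False ^ False = False
p nand (t ^ p) = False nand False = True
(p nand (t ^ p)) <-> q = True <-> False = False
((p nand (t ^ p)) <-> q) nand r = False nand True = True
p nand q = False nand False = True
(p nand q) ^ t = True ^ False = True
(((p nand (t ^ p)) <-> q) nand r) <-> ((p nand q) ^ t) = True <-> True = True
q ^ ((((p nand (t ^ p)) <-> q) nand r) <-> ((p nand q) ^ t)) = False ^ True = True
p nand t = False nand False = True
(p nand t) nand q = True nand False = True
((p nand t) nand q) nor r = True nor True = False
(q ^ ((((p nand (t ^ p)) <-> q) nand r) <-> ((p nand q) ^ t))) nand (((p nand t) nand q) nor r) = True nand False = True

True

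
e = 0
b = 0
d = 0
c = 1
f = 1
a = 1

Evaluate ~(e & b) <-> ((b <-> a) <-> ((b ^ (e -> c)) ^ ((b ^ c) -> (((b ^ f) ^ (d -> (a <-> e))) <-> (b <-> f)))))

Substituting e=0, b=0, d=0, c=1, f=1, a=1:
e & b = 0 & 0 = 0
~(e & b) = ~0 = 1
b <-> a = 0 <-> 1 = 0
e -> c = 0 -> 1 = 1
b ^ (e -> c) = 0 ^ 1 = 1
b ^ c = 0 ^ 1 = 1
b ^ f = 0 ^ 1 = 1
a <-> e = 1 <-> 0 = 0
d -> (a <-> e) = 0 -> 0 = 1
(b ^ f) ^ (d -> (a <-> e)) = 1 ^ 1 = 0
b <-> f = 0 <-> 1 = 0
((b ^ f) ^ (d -> (a <-> e))) <-> (b <-> f) = 0 <-> 0 = 1
(b ^ c) -> (((b ^ f) ^ (d -> (a <-> e))) <-> (b <-> f)) = 1 -> 1 = 1
(b ^ (e -> c)) ^ ((b ^ c) -> (((b ^ f) ^ (d -> (a <-> e))) <-> (b <-> f))) = 1 ^ 1 = 0
(b <-> a) <-> ((b ^ (e -> c)) ^ ((b ^ c) -> (((b ^ f) ^ (d -> (a <-> e))) <-> (b <-> f)))) = 0 <-> 0 = 1
~(e & b) <-> ((b <-> a) <-> ((b ^ (e -> c)) ^ ((b ^ c) -> (((b ^ f) ^ (d -> (a <-> e))) <-> (b <-> f))))) = 1 <-> 1 = 1

1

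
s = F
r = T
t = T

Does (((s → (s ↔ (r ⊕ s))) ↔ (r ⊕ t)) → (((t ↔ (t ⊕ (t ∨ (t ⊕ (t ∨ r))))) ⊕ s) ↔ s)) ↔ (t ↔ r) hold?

T

Substituting s=F, r=T, t=T:
r ⊕ s = T ⊕ F = T
s ↔ (r ⊕ s) = F ↔ T = F
s → (s ↔ (r ⊕ s)) = F → F = T
r ⊕ t = T ⊕ T = F
(s → (s ↔ (r ⊕ s))) ↔ (r ⊕ t) = T ↔ F = F
t ∨ r = T ∨ T = T
t ⊕ (t ∨ r) = T ⊕ T = F
t ∨ (t ⊕ (t ∨ r)) = T ∨ F = T
t ⊕ (t ∨ (t ⊕ (t ∨ r))) = T ⊕ T = F
t ↔ (t ⊕ (t ∨ (t ⊕ (t ∨ r)))) = T ↔ F = F
(t ↔ (t ⊕ (t ∨ (t ⊕ (t ∨ r))))) ⊕ s = F ⊕ F = F
((t ↔ (t ⊕ (t ∨ (t ⊕ (t ∨ r))))) ⊕ s) ↔ s = F ↔ F = T
((s → (s ↔ (r ⊕ s))) ↔ (r ⊕ t)) → (((t ↔ (t ⊕ (t ∨ (t ⊕ (t ∨ r))))) ⊕ s) ↔ s) = F → T = T
t ↔ r = T ↔ T = T
(((s → (s ↔ (r ⊕ s))) ↔ (r ⊕ t)) → (((t ↔ (t ⊕ (t ∨ (t ⊕ (t ∨ r))))) ⊕ s) ↔ s)) ↔ (t ↔ r) = T ↔ T = T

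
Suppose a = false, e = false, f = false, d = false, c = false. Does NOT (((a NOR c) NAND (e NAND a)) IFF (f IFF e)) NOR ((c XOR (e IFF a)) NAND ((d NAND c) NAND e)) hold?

false

a NOR c = false NOR false = true
e NAND a = false NAND false = true
(a NOR c) NAND (e NAND a) = true NAND true = false
f IFF e = false IFF false = true
((a NOR c) NAND (e NAND a)) IFF (f IFF e) = false IFF true = false
NOT (((a NOR c) NAND (e NAND a)) IFF (f IFF e)) = NOT false = true
e IFF a = false IFF false = true
c XOR (e IFF a) = false XOR true = true
d NAND c = false NAND false = true
(d NAND c) NAND e = true NAND false = true
(c XOR (e IFF a)) NAND ((d NAND c) NAND e) = true NAND true = false
NOT (((a NOR c) NAND (e NAND a)) IFF (f IFF e)) NOR ((c XOR (e IFF a)) NAND ((d NAND c) NAND e)) = true NOR false = false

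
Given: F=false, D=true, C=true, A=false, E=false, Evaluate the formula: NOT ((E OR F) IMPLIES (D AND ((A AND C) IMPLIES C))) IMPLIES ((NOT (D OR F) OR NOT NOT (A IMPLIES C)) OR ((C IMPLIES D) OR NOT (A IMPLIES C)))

Substituting F=false, D=true, C=true, A=false, E=false:
E OR F = false OR false = false
A AND C = false AND true = false
(A AND C) IMPLIES C = false IMPLIES true = true
D AND ((A AND C) IMPLIES C) = true AND true = true
(E OR F) IMPLIES (D AND ((A AND C) IMPLIES C)) = false IMPLIES true = true
NOT ((E OR F) IMPLIES (D AND ((A AND C) IMPLIES C))) = NOT true = false
D OR F = true OR false = true
NOT (D OR F) = NOT true = false
A IMPLIES C = false IMPLIES true = true
NOT (A IMPLIES C) = NOT true = false
NOT NOT (A IMPLIES C) = NOT false = true
NOT (D OR F) OR NOT NOT (A IMPLIES C) = false OR true = true
C IMPLIES D = true IMPLIES true = true
A IMPLIES C = false IMPLIES true = true
NOT (A IMPLIES C) = NOT true = false
(C IMPLIES D) OR NOT (A IMPLIES C) = true OR false = true
(NOT (D OR F) OR NOT NOT (A IMPLIES C)) OR ((C IMPLIES D) OR NOT (A IMPLIES C)) = true OR true = true
NOT ((E OR F) IMPLIES (D AND ((A AND C) IMPLIES C))) IMPLIES ((NOT (D OR F) OR NOT NOT (A IMPLIES C)) OR ((C IMPLIES D) OR NOT (A IMPLIES C))) = false IMPLIES true = true

true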